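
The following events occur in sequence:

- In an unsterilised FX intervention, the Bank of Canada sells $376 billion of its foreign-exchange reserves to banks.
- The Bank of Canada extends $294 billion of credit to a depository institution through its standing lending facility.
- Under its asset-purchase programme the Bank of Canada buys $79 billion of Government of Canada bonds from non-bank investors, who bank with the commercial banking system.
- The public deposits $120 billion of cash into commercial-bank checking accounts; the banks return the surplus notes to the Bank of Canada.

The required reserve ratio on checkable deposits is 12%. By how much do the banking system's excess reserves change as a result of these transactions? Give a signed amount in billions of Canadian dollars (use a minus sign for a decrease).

+$93.12 billion

FX sale $376 billion: reserves −$376B, deposits 0.
Discount-window loan $294 billion: reserves +$294B, deposits 0.
Asset purchase (from non-banks) $79 billion: reserves +$79B, deposits +$79B.
Currency deposit $120 billion: reserves +$120B, deposits +$120B.
Totals: Δreserves = +$117B, Δdeposits = +$199B.
Δrequired reserves = 12% × +$199B = +$23.88B.
Δexcess reserves = Δreserves − Δrequired = +$117B − (+$23.88B) = +$93.12 billion.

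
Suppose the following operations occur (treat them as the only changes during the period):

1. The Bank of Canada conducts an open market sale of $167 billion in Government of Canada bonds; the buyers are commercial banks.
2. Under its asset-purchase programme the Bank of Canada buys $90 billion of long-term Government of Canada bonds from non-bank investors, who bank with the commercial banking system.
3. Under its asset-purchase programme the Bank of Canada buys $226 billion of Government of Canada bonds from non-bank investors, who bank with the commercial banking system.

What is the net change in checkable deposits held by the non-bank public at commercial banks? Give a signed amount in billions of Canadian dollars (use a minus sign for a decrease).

+$316 billion

OMO sale (to banks) $167 billion: the counterparty is a bank, so public deposits are unchanged → 0.
Asset purchase (from non-banks) $90 billion: non-bank counterparties' bank balances rise → +$90B.
Asset purchase (from non-banks) $226 billion: non-bank counterparties' bank balances rise → +$226B.
Net: 0 + 90 + 226 = +$316 billion.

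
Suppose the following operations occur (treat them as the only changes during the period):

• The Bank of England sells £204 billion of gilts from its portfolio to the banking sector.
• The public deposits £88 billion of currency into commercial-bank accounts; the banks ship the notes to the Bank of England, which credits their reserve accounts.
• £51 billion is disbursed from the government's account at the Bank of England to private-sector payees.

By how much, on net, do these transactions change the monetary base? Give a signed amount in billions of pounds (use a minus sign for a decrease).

OMO sale (to banks) £204 billion: Bank of England balance sheet contracts → −£204B.
Currency deposit £88 billion: just a shift between currency and reserves — both are base money → 0.
Government spending £51 billion: a non-base liability converts back to reserves → +£51B.
Net: −204 + 0 + 51 = -£153 billion.

-£153 billion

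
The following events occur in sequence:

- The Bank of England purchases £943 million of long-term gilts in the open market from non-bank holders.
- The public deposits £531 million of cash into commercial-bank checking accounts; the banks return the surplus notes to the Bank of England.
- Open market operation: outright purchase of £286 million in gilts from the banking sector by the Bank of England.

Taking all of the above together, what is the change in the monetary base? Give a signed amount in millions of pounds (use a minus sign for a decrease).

Bank of England balance sheet:
  Assets:      Securities +£1229M
  Liabilities: Bank reserves +£1760M, Currency in circulation −£531M
Commercial banking system:
  Assets:      Reserves at CB +£1760M, Securities −£286M
  Liabilities: Checkable deposits +£1474M
Monetary base = currency + reserves: −£531M + (+£1760M) = +£1229 million.

+£1229 million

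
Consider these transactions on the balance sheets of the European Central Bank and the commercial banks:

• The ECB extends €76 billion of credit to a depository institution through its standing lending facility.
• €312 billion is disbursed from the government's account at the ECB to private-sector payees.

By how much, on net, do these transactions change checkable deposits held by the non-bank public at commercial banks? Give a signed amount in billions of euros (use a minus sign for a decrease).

Discount-window loan €76 billion: the counterparty is a bank, so public deposits are unchanged → 0.
Government spending €312 billion: non-bank counterparties' bank balances rise → +€312B.
Net: 0 + 312 = +€312 billion.

+€312 billion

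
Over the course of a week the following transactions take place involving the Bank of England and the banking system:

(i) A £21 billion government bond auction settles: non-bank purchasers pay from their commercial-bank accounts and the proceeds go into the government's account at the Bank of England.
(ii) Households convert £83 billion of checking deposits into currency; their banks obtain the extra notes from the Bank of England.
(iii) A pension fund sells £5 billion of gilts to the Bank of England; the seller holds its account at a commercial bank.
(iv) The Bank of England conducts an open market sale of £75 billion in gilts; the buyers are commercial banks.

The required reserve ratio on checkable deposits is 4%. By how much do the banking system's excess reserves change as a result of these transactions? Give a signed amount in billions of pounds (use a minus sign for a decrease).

-£170.04 billion

Government account inflow £21 billion: reserves −£21B, deposits −£21B.
Currency withdrawal £83 billion: reserves −£83B, deposits −£83B.
Asset purchase (from non-banks) £5 billion: reserves +£5B, deposits +£5B.
OMO sale (to banks) £75 billion: reserves −£75B, deposits 0.
Totals: Δreserves = −£174B, Δdeposits = −£99B.
Δrequired reserves = 4% × −£99B = −£3.96B.
Δexcess reserves = Δreserves − Δrequired = −£174B − (−£3.96B) = -£170.04 billion.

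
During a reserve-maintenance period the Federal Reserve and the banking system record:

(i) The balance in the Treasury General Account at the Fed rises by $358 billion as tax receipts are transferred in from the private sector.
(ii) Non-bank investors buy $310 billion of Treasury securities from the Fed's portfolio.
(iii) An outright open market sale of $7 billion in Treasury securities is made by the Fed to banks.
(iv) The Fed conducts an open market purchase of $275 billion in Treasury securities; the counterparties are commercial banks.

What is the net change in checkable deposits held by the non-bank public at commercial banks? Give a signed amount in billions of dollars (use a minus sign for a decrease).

Government account inflow $358 billion: non-bank counterparties' bank balances fall → −$358B.
Asset sale (to non-banks) $310 billion: non-bank counterparties' bank balances fall → −$310B.
OMO sale (to banks) $7 billion: the counterparty is a bank, so public deposits are unchanged → 0.
OMO purchase (from banks) $275 billion: the counterparty is a bank, so public deposits are unchanged → 0.
Net: −358 − 310 + 0 + 0 = -$668 billion.

-$668 billion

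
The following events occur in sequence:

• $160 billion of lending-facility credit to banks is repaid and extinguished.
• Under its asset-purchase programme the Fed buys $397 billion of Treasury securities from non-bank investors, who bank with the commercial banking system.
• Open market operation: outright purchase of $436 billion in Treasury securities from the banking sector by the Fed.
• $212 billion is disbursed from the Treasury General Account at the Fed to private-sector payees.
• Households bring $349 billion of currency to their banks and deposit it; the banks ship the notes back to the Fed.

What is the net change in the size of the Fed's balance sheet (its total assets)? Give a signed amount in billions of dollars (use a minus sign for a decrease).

+$673 billion

Discount-window repayment $160 billion: a Fed asset is shed → −$160B.
Asset purchase (from non-banks) $397 billion: a Fed asset is acquired → +$397B.
OMO purchase (from banks) $436 billion: a Fed asset is acquired → +$436B.
Government spending $212 billion: only the composition of liabilities changes → 0.
Currency deposit $349 billion: only the composition of liabilities changes → 0.
Net: −160 + 397 + 436 + 0 + 0 = +$673 billion.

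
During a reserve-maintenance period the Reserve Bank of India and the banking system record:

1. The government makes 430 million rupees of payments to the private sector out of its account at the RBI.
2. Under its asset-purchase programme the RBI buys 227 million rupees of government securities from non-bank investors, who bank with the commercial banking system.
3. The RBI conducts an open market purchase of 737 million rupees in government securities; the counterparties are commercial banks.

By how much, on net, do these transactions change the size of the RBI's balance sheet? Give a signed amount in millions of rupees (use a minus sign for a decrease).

+964 million

RBI balance sheet:
  Assets:      Securities +964M
  Liabilities: Bank reserves +1394M, Government deposits −430M
Commercial banking system:
  Assets:      Reserves at CB +1394M, Securities −737M
  Liabilities: Checkable deposits +657M
Change in total RBI assets = +964 million.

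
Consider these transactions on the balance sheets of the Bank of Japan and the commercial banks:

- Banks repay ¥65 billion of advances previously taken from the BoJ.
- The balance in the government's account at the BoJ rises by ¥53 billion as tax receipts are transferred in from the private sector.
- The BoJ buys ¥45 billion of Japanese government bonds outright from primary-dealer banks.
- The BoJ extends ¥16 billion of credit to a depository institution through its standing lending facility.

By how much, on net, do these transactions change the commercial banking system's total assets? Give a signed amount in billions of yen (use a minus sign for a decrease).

BoJ balance sheet:
  Assets:      Securities +¥45B, Loans to banks −¥49B
  Liabilities: Bank reserves −¥57B, Government deposits +¥53B
Commercial banking system:
  Assets:      Reserves at CB −¥57B, Securities −¥45B
  Liabilities: Checkable deposits −¥53B, Borrowings from CB −¥49B
Change in total bank assets = -¥102 billion.

-¥102 billion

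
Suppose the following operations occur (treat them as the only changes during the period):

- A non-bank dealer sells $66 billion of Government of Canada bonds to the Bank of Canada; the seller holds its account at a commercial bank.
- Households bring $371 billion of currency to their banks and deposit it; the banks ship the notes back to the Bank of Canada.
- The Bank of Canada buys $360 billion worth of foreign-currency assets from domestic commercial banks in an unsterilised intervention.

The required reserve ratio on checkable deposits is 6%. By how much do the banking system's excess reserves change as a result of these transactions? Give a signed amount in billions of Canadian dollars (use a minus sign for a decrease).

Asset purchase (from non-banks) $66 billion: reserves +$66B, deposits +$66B.
Currency deposit $371 billion: reserves +$371B, deposits +$371B.
FX purchase $360 billion: reserves +$360B, deposits 0.
Totals: Δreserves = +$797B, Δdeposits = +$437B.
Δrequired reserves = 6% × +$437B = +$26.22B.
Δexcess reserves = Δreserves − Δrequired = +$797B − (+$26.22B) = +$770.78 billion.

+$770.78 billion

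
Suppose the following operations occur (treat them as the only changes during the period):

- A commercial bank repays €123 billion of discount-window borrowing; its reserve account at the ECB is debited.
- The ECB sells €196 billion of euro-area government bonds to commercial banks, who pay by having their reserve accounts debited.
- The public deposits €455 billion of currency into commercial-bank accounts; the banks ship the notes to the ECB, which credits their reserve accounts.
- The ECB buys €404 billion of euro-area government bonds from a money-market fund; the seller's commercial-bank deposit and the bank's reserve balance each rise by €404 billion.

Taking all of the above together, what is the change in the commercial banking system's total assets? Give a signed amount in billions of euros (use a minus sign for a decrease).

+€736 billion

Discount-window repayment €123 billion: bank balance sheets shrink → −€123B.
OMO sale (to banks) €196 billion: just an asset swap on bank balance sheets → 0.
Currency deposit €455 billion: bank balance sheets expand → +€455B.
Asset purchase (from non-banks) €404 billion: bank balance sheets expand → +€404B.
Net: −123 + 0 + 455 + 404 = +€736 billion.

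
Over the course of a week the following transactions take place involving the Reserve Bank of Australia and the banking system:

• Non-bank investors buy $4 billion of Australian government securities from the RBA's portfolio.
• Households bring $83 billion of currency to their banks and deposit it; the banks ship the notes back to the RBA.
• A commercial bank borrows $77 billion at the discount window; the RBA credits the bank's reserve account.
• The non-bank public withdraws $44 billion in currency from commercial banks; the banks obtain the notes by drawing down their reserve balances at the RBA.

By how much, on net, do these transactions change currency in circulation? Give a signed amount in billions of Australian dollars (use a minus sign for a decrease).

-$39 billion

Asset sale (to non-banks) $4 billion: no currency enters or leaves circulation → 0.
Currency deposit $83 billion: notes return to the central bank → −$83B.
Discount-window loan $77 billion: no currency enters or leaves circulation → 0.
Currency withdrawal $44 billion: notes leave the central bank → +$44B.
Net: 0 − 83 + 0 + 44 = -$39 billion.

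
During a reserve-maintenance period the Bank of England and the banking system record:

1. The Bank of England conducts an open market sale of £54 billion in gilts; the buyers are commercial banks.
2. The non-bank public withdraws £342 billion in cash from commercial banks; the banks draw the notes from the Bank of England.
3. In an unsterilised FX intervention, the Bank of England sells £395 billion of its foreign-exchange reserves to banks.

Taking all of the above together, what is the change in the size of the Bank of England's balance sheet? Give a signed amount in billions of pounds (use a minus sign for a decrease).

-£449 billion

OMO sale (to banks) £54 billion: a Bank of England asset is shed → −£54B.
Currency withdrawal £342 billion: only the composition of liabilities changes → 0.
FX sale £395 billion: a Bank of England asset is shed → −£395B.
Net: −54 + 0 − 395 = -£449 billion.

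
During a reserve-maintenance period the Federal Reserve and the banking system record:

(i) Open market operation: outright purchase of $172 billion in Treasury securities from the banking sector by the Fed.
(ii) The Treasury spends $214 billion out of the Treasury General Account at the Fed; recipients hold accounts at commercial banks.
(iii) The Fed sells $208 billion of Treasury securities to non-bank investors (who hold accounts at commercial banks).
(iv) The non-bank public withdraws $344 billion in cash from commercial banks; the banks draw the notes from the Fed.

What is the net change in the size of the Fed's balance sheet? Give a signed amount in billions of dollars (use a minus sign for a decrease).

-$36 billion

Fed balance sheet:
  Assets:      Securities −$36B
  Liabilities: Bank reserves −$166B, Currency in circulation +$344B, Government deposits −$214B
Commercial banking system:
  Assets:      Reserves at CB −$166B, Securities −$172B
  Liabilities: Checkable deposits −$338B
Change in total Fed assets = -$36 billion.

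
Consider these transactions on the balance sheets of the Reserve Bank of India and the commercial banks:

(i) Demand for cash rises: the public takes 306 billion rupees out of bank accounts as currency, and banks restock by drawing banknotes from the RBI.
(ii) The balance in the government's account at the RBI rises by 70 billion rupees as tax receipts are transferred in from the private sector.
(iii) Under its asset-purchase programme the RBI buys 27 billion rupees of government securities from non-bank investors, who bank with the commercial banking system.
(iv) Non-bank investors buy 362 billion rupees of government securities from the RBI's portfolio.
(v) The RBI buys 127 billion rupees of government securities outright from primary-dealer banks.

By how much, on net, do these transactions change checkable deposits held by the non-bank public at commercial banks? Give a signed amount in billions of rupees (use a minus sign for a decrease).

Currency withdrawal 306 billion rupees: non-bank counterparties' bank balances fall → −306B.
Government account inflow 70 billion rupees: non-bank counterparties' bank balances fall → −70B.
Asset purchase (from non-banks) 27 billion rupees: non-bank counterparties' bank balances rise → +27B.
Asset sale (to non-banks) 362 billion rupees: non-bank counterparties' bank balances fall → −362B.
OMO purchase (from banks) 127 billion rupees: the counterparty is a bank, so public deposits are unchanged → 0.
Net: −306 − 70 + 27 − 362 + 0 = -711 billion.

-711 billion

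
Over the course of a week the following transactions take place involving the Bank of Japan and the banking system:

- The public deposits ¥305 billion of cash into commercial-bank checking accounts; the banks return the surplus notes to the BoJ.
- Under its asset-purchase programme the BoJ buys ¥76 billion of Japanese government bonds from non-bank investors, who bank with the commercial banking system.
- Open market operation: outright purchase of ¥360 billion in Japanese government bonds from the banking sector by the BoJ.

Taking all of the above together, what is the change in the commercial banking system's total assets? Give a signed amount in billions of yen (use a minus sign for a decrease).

+¥381 billion

Currency deposit ¥305 billion: bank balance sheets expand → +¥305B.
Asset purchase (from non-banks) ¥76 billion: bank balance sheets expand → +¥76B.
OMO purchase (from banks) ¥360 billion: just an asset swap on bank balance sheets → 0.
Net: 305 + 76 + 0 = +¥381 billion.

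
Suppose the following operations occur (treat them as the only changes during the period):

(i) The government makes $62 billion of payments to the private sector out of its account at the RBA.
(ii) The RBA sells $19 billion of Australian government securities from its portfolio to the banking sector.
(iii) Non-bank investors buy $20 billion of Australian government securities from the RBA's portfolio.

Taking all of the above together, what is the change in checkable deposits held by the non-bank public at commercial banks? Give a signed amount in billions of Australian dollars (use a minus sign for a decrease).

Government spending $62 billion: non-bank counterparties' bank balances rise → +$62B.
OMO sale (to banks) $19 billion: the counterparty is a bank, so public deposits are unchanged → 0.
Asset sale (to non-banks) $20 billion: non-bank counterparties' bank balances fall → −$20B.
Net: 62 + 0 − 20 = +$42 billion.

+$42 billion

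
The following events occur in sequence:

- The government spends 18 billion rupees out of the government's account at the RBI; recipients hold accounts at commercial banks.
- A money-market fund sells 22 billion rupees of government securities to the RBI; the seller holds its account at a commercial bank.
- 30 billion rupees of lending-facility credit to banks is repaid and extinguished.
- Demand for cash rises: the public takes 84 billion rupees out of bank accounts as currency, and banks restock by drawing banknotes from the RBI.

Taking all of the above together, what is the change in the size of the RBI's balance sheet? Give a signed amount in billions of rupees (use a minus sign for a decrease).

-8 billion

Government spending 18 billion rupees: only the composition of liabilities changes → 0.
Asset purchase (from non-banks) 22 billion rupees: an RBI asset is acquired → +22B.
Discount-window repayment 30 billion rupees: an RBI asset is shed → −30B.
Currency withdrawal 84 billion rupees: only the composition of liabilities changes → 0.
Net: 0 + 22 − 30 + 0 = -8 billion.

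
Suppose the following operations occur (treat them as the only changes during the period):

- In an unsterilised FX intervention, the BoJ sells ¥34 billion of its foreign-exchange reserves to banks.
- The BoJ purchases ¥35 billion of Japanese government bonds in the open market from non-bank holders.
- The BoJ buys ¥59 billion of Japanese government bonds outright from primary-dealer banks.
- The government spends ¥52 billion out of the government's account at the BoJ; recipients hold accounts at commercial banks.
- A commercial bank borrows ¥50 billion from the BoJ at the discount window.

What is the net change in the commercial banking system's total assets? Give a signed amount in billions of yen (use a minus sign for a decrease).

+¥137 billion

BoJ balance sheet:
  Assets:      Securities +¥94B, Loans to banks +¥50B, Foreign assets −¥34B
  Liabilities: Bank reserves +¥162B, Government deposits −¥52B
Commercial banking system:
  Assets:      Reserves at CB +¥162B, Securities −¥59B, Foreign assets +¥34B
  Liabilities: Checkable deposits +¥87B, Borrowings from CB +¥50B
Change in total bank assets = +¥137 billion.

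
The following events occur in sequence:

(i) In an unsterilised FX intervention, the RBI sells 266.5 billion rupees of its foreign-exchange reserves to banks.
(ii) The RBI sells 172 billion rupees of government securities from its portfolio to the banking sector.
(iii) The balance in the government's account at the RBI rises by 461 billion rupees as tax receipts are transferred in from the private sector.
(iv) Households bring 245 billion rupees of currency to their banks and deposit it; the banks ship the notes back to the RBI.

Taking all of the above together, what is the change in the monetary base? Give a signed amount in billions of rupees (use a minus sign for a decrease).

-899.5 billion

FX sale 266.5 billion rupees: RBI balance sheet contracts → −266.5B.
OMO sale (to banks) 172 billion rupees: RBI balance sheet contracts → −172B.
Government account inflow 461 billion rupees: reserves shift to a non-base liability → −461B.
Currency deposit 245 billion rupees: just a shift between currency and reserves — both are base money → 0.
Net: −266.5 − 172 − 461 + 0 = -899.5 billion.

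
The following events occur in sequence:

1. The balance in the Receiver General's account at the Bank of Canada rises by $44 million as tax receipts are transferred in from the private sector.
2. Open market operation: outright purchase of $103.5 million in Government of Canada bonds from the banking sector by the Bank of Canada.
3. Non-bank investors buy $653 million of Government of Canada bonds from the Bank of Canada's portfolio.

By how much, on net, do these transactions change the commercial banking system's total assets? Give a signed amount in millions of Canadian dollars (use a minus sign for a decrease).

-$697 million

Government account inflow $44 million: bank balance sheets shrink → −$44M.
OMO purchase (from banks) $103.5 million: just an asset swap on bank balance sheets → 0.
Asset sale (to non-banks) $653 million: bank balance sheets shrink → −$653M.
Net: −44 + 0 − 653 = -$697 million.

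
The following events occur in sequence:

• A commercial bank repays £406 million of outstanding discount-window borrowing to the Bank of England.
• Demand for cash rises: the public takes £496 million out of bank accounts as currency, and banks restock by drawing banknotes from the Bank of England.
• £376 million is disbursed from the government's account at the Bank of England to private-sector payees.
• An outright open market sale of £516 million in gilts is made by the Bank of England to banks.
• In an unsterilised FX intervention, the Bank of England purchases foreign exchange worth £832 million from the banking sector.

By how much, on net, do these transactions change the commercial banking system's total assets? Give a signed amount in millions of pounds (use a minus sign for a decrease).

-£526 million

Bank of England balance sheet:
  Assets:      Securities −£516M, Loans to banks −£406M, Foreign assets +£832M
  Liabilities: Bank reserves −£210M, Currency in circulation +£496M, Government deposits −£376M
Commercial banking system:
  Assets:      Reserves at CB −£210M, Securities +£516M, Foreign assets −£832M
  Liabilities: Checkable deposits −£120M, Borrowings from CB −£406M
Change in total bank assets = -£526 million.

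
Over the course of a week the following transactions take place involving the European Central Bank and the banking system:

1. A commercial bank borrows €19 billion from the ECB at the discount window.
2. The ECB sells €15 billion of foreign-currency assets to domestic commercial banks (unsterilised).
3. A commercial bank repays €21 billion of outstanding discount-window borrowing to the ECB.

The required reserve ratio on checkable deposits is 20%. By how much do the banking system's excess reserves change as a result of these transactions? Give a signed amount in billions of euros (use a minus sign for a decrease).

Discount-window loan €19 billion: reserves +€19B, deposits 0.
FX sale €15 billion: reserves −€15B, deposits 0.
Discount-window repayment €21 billion: reserves −€21B, deposits 0.
Totals: Δreserves = −€17B, Δdeposits = 0.
Δrequired reserves = 20% × 0 = 0.
Δexcess reserves = Δreserves − Δrequired = −€17B − (0) = -€17 billion.

-€17 billion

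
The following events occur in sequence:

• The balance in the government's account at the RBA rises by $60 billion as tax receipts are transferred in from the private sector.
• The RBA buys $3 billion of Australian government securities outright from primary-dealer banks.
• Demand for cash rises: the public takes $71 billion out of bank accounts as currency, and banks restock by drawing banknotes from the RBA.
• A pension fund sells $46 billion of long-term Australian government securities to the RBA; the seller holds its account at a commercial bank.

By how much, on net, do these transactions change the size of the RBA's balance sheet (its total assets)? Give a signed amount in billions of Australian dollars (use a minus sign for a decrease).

RBA balance sheet:
  Assets:      Securities +$49B
  Liabilities: Bank reserves −$82B, Currency in circulation +$71B, Government deposits +$60B
Commercial banking system:
  Assets:      Reserves at CB −$82B, Securities −$3B
  Liabilities: Checkable deposits −$85B
Change in total RBA assets = +$49 billion.

+$49 billion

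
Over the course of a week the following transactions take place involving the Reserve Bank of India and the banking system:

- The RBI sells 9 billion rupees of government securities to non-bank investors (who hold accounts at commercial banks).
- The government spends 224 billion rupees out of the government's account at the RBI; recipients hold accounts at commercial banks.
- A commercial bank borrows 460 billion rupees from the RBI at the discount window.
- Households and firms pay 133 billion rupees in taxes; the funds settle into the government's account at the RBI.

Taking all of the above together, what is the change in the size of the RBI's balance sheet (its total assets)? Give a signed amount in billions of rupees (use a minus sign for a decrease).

+451 billion

RBI balance sheet:
  Assets:      Securities −9B, Loans to banks +460B
  Liabilities: Bank reserves +542B, Government deposits −91B
Commercial banking system:
  Assets:      Reserves at CB +542B
  Liabilities: Checkable deposits +82B, Borrowings from CB +460B
Change in total RBI assets = +451 billion.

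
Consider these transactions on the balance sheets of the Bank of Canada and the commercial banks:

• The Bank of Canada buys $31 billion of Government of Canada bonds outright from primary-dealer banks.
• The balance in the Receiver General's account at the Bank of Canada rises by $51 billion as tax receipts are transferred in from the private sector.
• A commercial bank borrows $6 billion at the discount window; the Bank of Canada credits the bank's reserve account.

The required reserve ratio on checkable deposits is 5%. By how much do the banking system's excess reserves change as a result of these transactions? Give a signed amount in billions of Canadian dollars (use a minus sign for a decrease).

OMO purchase (from banks) $31 billion: reserves +$31B, deposits 0.
Government account inflow $51 billion: reserves −$51B, deposits −$51B.
Discount-window loan $6 billion: reserves +$6B, deposits 0.
Totals: Δreserves = −$14B, Δdeposits = −$51B.
Δrequired reserves = 5% × −$51B = −$2.55B.
Δexcess reserves = Δreserves − Δrequired = −$14B − (−$2.55B) = -$11.45 billion.

-$11.45 billion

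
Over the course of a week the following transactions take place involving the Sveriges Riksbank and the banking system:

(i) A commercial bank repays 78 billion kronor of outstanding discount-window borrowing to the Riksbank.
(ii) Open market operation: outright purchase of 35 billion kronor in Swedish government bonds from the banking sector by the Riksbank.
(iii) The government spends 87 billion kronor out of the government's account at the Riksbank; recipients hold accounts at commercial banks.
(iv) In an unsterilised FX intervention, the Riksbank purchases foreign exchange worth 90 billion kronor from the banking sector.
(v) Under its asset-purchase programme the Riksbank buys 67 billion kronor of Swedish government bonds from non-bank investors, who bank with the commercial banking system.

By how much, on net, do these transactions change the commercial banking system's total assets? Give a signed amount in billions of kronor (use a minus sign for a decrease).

Discount-window repayment 78 billion kronor: bank balance sheets shrink → −78B.
OMO purchase (from banks) 35 billion kronor: just an asset swap on bank balance sheets → 0.
Government spending 87 billion kronor: bank balance sheets expand → +87B.
FX purchase 90 billion kronor: just an asset swap on bank balance sheets → 0.
Asset purchase (from non-banks) 67 billion kronor: bank balance sheets expand → +67B.
Net: −78 + 0 + 87 + 0 + 67 = +76 billion.

+76 billion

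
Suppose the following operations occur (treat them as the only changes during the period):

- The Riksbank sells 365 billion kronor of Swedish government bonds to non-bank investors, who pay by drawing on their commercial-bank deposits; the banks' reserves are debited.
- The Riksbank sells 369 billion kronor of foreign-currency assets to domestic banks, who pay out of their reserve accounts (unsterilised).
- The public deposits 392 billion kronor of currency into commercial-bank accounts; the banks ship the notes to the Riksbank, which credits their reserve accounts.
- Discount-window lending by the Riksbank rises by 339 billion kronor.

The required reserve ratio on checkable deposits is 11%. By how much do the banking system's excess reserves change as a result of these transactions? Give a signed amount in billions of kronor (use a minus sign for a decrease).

Asset sale (to non-banks) 365 billion kronor: reserves −365B, deposits −365B.
FX sale 369 billion kronor: reserves −369B, deposits 0.
Currency deposit 392 billion kronor: reserves +392B, deposits +392B.
Discount-window loan 339 billion kronor: reserves +339B, deposits 0.
Totals: Δreserves = −3B, Δdeposits = +27B.
Δrequired reserves = 11% × +27B = +2.97B.
Δexcess reserves = Δreserves − Δrequired = −3B − (+2.97B) = -5.97 billion.

-5.97 billion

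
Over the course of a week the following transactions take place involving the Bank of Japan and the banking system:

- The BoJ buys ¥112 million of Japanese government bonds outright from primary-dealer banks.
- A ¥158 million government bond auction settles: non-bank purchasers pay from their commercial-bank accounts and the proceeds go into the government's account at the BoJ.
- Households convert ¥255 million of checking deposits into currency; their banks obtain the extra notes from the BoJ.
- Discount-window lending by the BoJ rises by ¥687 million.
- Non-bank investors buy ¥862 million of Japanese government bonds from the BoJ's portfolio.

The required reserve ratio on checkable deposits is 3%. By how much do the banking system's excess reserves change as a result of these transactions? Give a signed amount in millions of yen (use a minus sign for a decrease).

OMO purchase (from banks) ¥112 million: reserves +¥112M, deposits 0.
Government account inflow ¥158 million: reserves −¥158M, deposits −¥158M.
Currency withdrawal ¥255 million: reserves −¥255M, deposits −¥255M.
Discount-window loan ¥687 million: reserves +¥687M, deposits 0.
Asset sale (to non-banks) ¥862 million: reserves −¥862M, deposits −¥862M.
Totals: Δreserves = −¥476M, Δdeposits = −¥1275M.
Δrequired reserves = 3% × −¥1275M = −¥38.25M.
Δexcess reserves = Δreserves − Δrequired = −¥476M − (−¥38.25M) = -¥437.75 million.

-¥437.75 million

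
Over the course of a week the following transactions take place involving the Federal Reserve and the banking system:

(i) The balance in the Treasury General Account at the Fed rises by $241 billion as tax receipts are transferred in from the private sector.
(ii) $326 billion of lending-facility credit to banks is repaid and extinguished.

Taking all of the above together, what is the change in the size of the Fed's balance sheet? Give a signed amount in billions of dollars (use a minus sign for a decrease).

Fed balance sheet:
  Assets:      Loans to banks −$326B
  Liabilities: Bank reserves −$567B, Government deposits +$241B
Commercial banking system:
  Assets:      Reserves at CB −$567B
  Liabilities: Checkable deposits −$241B, Borrowings from CB −$326B
Change in total Fed assets = -$326 billion.

-$326 billion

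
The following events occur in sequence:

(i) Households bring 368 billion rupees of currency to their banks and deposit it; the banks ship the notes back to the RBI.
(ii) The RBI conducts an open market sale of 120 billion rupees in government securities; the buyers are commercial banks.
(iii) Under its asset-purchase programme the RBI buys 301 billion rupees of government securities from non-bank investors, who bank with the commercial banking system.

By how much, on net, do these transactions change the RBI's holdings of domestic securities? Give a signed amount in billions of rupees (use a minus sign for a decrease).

RBI balance sheet:
  Assets:      Securities +181B
  Liabilities: Bank reserves +549B, Currency in circulation −368B
So the change in the RBI's holdings of domestic securities is +181 billion.

+181 billion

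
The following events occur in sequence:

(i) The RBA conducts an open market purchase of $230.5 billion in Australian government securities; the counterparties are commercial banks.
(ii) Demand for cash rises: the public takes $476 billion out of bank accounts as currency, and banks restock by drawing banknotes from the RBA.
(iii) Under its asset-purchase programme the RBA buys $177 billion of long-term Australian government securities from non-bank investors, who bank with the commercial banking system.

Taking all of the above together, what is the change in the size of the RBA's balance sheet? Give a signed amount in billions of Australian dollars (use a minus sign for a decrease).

OMO purchase (from banks) $230.5 billion: an RBA asset is acquired → +$230.5B.
Currency withdrawal $476 billion: only the composition of liabilities changes → 0.
Asset purchase (from non-banks) $177 billion: an RBA asset is acquired → +$177B.
Net: 230.5 + 0 + 177 = +$407.5 billion.

+$407.5 billion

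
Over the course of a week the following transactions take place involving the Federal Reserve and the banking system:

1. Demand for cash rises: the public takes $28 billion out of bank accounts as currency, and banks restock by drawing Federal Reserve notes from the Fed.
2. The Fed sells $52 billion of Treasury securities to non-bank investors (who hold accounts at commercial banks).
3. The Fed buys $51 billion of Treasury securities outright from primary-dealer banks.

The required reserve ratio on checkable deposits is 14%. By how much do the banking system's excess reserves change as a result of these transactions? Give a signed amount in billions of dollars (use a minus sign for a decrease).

-$17.8 billion

Currency withdrawal $28 billion: reserves −$28B, deposits −$28B.
Asset sale (to non-banks) $52 billion: reserves −$52B, deposits −$52B.
OMO purchase (from banks) $51 billion: reserves +$51B, deposits 0.
Totals: Δreserves = −$29B, Δdeposits = −$80B.
Δrequired reserves = 14% × −$80B = −$11.2B.
Δexcess reserves = Δreserves − Δrequired = −$29B − (−$11.2B) = -$17.8 billion.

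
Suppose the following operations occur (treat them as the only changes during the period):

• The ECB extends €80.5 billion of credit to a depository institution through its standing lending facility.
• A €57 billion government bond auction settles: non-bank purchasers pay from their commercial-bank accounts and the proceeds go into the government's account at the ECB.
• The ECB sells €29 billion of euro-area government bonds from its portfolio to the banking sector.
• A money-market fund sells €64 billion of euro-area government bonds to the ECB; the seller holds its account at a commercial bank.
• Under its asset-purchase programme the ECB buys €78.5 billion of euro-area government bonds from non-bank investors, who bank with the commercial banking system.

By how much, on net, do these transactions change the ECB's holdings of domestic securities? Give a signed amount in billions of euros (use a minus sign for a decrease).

+€113.5 billion

Discount-window loan €80.5 billion: the ECB's securities portfolio is untouched → 0.
Government account inflow €57 billion: the ECB's securities portfolio is untouched → 0.
OMO sale (to banks) €29 billion: securities removed from the ECB's portfolio → −€29B.
Asset purchase (from non-banks) €64 billion: securities added to the ECB's portfolio → +€64B.
Asset purchase (from non-banks) €78.5 billion: securities added to the ECB's portfolio → +€78.5B.
Net: 0 + 0 − 29 + 64 + 78.5 = +€113.5 billion.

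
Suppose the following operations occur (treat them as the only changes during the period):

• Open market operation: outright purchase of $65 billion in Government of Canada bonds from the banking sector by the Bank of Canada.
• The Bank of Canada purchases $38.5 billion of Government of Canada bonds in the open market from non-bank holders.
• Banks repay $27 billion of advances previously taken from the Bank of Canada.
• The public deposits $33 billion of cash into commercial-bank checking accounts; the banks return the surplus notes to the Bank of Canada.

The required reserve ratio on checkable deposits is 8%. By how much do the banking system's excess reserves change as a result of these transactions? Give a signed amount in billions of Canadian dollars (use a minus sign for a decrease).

+$103.78 billion

OMO purchase (from banks) $65 billion: reserves +$65B, deposits 0.
Asset purchase (from non-banks) $38.5 billion: reserves +$38.5B, deposits +$38.5B.
Discount-window repayment $27 billion: reserves −$27B, deposits 0.
Currency deposit $33 billion: reserves +$33B, deposits +$33B.
Totals: Δreserves = +$109.5B, Δdeposits = +$71.5B.
Δrequired reserves = 8% × +$71.5B = +$5.72B.
Δexcess reserves = Δreserves − Δrequired = +$109.5B − (+$5.72B) = +$103.78 billion.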